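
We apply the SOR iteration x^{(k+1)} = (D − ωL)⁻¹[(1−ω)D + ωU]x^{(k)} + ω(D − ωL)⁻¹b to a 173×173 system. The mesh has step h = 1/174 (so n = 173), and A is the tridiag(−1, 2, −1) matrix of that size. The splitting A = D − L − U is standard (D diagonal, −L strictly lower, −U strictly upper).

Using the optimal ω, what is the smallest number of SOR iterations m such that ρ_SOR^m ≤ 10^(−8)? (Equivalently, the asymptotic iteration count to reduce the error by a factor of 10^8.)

m = 511

½·tridiag(1,0,1) at n=173: λ_k = cos(kπ/174); max |λ| at k=1 ⇒ ρ_J = cos(π/174) ≈ 0.9998370.
√(1−ρ_J²) simplifies to sin(π/174) = 0.0180541.
ω* = 2 / (1 + 0.0180541) = 2 / 1.0180541 ≈ 1.9645321.
ρ(B_{ω*}) = ω*−1 = 0.9645321
For 8 digits: m = 8·ln10 / (−ln 0.9645321) = 18.4207/0.0361122 = 510.096; round up → m = 511.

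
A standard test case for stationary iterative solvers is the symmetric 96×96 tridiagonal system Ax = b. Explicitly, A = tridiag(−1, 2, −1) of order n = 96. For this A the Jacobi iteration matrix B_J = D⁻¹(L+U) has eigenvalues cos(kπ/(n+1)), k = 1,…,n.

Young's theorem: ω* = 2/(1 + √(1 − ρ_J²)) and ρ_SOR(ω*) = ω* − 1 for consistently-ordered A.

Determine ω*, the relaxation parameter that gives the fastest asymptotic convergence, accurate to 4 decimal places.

spectrum of D⁻¹(L+U) = {cos(kπ/97) : 1≤k≤96}; ρ_J = cos(π/97) = 0.9995.
√(1−ρ_J²) = |sin(π/97)| = 0.03238
ω* = 2/(1+0.03238) = 1.9373
[ρ_SOR] ω* − 1 = 0.9373.

ω* = 1.9373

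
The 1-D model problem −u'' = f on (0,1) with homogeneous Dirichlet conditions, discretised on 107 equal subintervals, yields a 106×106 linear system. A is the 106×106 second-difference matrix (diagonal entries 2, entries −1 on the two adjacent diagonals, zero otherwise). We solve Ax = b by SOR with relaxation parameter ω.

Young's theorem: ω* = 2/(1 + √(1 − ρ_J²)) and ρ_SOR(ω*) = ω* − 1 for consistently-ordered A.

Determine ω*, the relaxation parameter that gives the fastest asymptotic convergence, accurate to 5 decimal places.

ω* = 1.94296

n=106: λ(B_J) = 1 − λ(A)/2 = cos(kπ/107); k=1 gives ρ_J = 0.99957.
1 − cos²(π/107) = sin²(π/107) ⇒ √(1−ρ_J²) = sin(π/107) = 0.029356.
Young: ω* = 2/(1+√(1−ρ_J²)) = 2/(1+0.029356) = 2/1.029356 = 1.94296.
Hence ρ(B_{ω*}) = 1.94296 − 1 = 0.94296.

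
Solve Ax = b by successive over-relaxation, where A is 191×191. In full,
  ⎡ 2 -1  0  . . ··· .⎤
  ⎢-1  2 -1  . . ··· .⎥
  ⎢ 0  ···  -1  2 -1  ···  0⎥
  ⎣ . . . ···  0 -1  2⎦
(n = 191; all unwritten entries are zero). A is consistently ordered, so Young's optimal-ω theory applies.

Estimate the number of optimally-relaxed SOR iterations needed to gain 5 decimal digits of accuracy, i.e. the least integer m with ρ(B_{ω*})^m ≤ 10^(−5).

m = 352

With n=191, ρ(Jacobi) = cos(π/192) = 0.9998661.
√(1−ρ_J²) = |sin(π/192)| = 0.0163617
ω* = 2/(1+0.0163617) = 1.9678034
ρ(B_{ω*}) = ω*−1 = 0.9678034
Need (0.9678034)^m ≤ 10^(−5): m ≥ 5·ln10/|ln 0.9678034| = 11.5129/0.0327263 = 351.794 ⇒ m = 352.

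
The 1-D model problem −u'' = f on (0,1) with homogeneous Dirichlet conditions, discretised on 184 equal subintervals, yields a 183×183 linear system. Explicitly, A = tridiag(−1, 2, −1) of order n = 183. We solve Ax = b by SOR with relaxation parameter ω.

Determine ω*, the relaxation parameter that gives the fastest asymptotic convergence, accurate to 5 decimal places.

ω* = 1.96643

½·tridiag(1,0,1) at n=183: λ_k = cos(kπ/184); max |λ| at k=1 ⇒ ρ_J = cos(π/184) ≈ 0.99985.
√(1−ρ_J²) = |sin(π/184)| = 0.017073
[ω*] 2 ÷ (1 + 0.017073) = 2 ÷ 1.017073 = 1.96643.
ρ_SOR = ω* − 1 ≈ 0.96643.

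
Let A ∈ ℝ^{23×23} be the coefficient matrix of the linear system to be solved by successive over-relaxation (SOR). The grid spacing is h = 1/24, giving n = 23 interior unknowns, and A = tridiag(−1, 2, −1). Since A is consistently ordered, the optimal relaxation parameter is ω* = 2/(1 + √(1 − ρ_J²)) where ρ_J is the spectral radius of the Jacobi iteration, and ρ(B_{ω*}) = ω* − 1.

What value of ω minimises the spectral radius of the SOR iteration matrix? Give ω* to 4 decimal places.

ω* = 1.7691

[ρ_J] n=23: ρ(B_J) = cos(π/(n+1)) = cos(π/24) = 0.9914.
1 − cos²(π/24) = sin²(π/24) ⇒ √(1−ρ_J²) = sin(π/24) = 0.13053.
ω* = 2/(1+0.13053) = 1.7691
[ρ_SOR] ω* − 1 = 0.7691.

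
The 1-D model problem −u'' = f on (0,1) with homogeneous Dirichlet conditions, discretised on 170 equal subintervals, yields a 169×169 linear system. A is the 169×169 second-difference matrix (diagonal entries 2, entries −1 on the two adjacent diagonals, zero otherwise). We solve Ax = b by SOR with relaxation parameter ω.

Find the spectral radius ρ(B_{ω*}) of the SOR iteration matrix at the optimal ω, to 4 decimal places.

ρ_SOR = 0.9637

[ρ_J] n=169: ρ(B_J) = cos(π/(n+1)) = cos(π/170) = 0.9998.
1 − cos²(π/170) = sin²(π/170) ⇒ √(1−ρ_J²) = sin(π/170) = 0.01848.
Then 2/(1+√(1−ρ_J²)) = 2/(1+0.01848); ω* = 2/1.01848 = 1.9637.
At ω = 1.9637 every |λ(B_ω)| = ω−1, so ρ_SOR = 0.9637.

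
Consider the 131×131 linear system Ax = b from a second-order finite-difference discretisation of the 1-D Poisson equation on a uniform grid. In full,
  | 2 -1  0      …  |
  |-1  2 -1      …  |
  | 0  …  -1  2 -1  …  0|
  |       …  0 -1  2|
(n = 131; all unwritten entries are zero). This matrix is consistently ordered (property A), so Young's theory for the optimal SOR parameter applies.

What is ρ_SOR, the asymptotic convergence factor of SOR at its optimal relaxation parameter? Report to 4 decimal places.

ρ_SOR = 0.9535

B_J for the 131×131 system has eigenvalues cos(kπ/132); ρ_J = cos(π/132) = 0.9997.
√(1 − cos²(π/132)) = sin(π/132) ≈ 0.02380.
So ω* = 2/1.02380 = 1.9535 (Young).
[ρ_SOR] ω* − 1 = 0.9535.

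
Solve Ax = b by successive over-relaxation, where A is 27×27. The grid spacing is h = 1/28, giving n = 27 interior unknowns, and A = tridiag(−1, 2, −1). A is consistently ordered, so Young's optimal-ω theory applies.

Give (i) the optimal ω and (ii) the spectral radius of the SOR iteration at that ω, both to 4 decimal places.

n=27: λ(B_J) = 1 − λ(A)/2 = cos(kπ/28); k=1 gives ρ_J = 0.9937.
root = sin(π/28) = 0.11196  (since 1−cos² = sin²).
ω* = 2/(1 + 0.11196) = 2/1.11196 = 1.7986.
At ω = 1.7986 every |λ(B_ω)| = ω−1, so ρ_SOR = 0.7986.

ω* = 1.7986, ρ_SOR = 0.7986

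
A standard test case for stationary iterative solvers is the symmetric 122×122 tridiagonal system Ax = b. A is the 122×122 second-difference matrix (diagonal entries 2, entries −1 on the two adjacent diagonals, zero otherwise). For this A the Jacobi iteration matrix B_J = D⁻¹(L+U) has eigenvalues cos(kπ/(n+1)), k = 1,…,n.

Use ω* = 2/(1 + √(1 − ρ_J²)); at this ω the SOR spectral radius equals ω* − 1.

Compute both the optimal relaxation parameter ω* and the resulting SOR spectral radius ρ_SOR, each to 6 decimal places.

n=122: λ(B_J) = 1 − λ(A)/2 = cos(kπ/123); k=1 gives ρ_J = 0.999674.
√(1 − cos²(π/123)) = sin(π/123) ≈ 0.0255386.
ω* = 2/(1 + 0.0255386) = 2/1.0255386 = 1.950195.
ρ_SOR = ω* − 1 = 1.950195 − 1 = 0.950195.

ω* = 1.950195, ρ_SOR = 0.950195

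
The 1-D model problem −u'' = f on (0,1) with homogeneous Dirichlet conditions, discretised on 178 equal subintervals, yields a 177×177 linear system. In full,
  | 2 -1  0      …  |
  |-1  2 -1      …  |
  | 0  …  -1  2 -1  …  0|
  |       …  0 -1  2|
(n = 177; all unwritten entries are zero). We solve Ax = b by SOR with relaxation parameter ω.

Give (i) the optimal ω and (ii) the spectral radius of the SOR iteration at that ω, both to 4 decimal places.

ω* = 1.9653, ρ_SOR = 0.9653

[ρ_J] n=177: ρ(B_J) = cos(π/(n+1)) = cos(π/178) = 0.9998.
√(1−ρ_J²) simplifies to sin(π/178) = 0.01765.
ω* = 2/(1+0.01765) = 1.9653
and ρ(B_{ω*}) = 1.9653 − 1 = 0.9653.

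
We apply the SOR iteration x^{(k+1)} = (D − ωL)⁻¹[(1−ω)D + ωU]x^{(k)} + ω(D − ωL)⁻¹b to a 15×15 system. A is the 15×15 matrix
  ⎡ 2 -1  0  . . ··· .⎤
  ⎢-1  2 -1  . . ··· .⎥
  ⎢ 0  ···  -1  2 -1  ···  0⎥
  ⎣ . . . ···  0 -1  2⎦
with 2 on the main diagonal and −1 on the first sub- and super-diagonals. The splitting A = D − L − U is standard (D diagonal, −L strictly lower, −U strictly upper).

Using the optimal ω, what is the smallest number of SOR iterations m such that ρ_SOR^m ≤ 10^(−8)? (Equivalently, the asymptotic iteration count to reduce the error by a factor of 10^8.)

m = 47

½·tridiag(1,0,1) at n=15: λ_k = cos(kπ/16); max |λ| at k=1 ⇒ ρ_J = cos(π/16) ≈ 0.9807853.
√(1−ρ_J²) = |sin(π/16)| = 0.1950903
[ω*] 2 ÷ (1 + 0.1950903) = 2 ÷ 1.1950903 = 1.6735137.
ρ_SOR = ω* − 1 ≈ 0.6735137.
m ≥ 8·ln10 / (−ln 0.6735137) = 46.606; smallest integer m = 47.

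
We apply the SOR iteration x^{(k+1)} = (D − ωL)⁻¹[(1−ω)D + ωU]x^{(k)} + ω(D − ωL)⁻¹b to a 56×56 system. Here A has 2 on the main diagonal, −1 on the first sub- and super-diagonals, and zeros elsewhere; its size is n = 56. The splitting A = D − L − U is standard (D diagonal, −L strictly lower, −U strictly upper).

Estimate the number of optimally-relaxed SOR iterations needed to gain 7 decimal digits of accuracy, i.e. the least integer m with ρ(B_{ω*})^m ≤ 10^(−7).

n=56: λ(B_J) = 1 − λ(A)/2 = cos(kπ/57); k=1 gives ρ_J = 0.9984815.
√(1−ρ_J²) = |sin(π/57)| = 0.0550878
ω* = 2 / (1 + 0.0550878) = 2 / 1.0550878 ≈ 1.8955768.
ρ_SOR = ω* − 1 ≈ 0.8955768.
(0.8955768)^m ≤ 10^{−7}  ⇒  m·ln(0.8955768) ≤ −7·ln10  ⇒  m ≥ 146.147  ⇒  m = 147

m = 147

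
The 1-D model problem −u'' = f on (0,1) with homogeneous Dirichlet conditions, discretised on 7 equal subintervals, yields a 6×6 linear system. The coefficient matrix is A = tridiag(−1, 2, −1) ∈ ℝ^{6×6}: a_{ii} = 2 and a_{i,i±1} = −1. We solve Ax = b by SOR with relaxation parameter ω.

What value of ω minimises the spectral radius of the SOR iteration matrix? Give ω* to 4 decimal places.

[ρ_J] n=6: ρ(B_J) = cos(π/(n+1)) = cos(π/7) = 0.9010.
√(1 − cos²(π/7)) = sin(π/7) ≈ 0.43388.
ω* = 2/(1 + 0.43388) = 2/1.43388 = 1.3948.
ρ_SOR = ω* − 1 = 1.3948 − 1 = 0.3948.

ω* = 1.3948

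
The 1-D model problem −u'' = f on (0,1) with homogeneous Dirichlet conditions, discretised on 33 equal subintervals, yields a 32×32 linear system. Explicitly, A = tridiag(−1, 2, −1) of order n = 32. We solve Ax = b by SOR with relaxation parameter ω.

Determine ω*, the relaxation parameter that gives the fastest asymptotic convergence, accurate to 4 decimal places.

With n=32, ρ(Jacobi) = cos(π/33) = 0.9955.
√(1−ρ_J²) simplifies to sin(π/33) = 0.09506.
ω* = 2/(1 + 0.09506) = 2/1.09506 = 1.8264.
Hence ρ(B_{ω*}) = 1.8264 − 1 = 0.8264.

ω* = 1.8264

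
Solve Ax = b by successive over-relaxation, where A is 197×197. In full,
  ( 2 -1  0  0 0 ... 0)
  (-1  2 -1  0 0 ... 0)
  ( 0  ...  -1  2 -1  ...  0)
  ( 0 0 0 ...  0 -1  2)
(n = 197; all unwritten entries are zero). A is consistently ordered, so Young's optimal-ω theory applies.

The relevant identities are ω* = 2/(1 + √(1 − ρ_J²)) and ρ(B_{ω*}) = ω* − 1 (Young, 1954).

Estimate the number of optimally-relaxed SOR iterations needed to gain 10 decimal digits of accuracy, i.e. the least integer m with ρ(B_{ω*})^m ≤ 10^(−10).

m = 726

With n=197, ρ(Jacobi) = cos(π/198) = 0.9998741.
√(1 − cos²(π/198)) = sin(π/198) ≈ 0.0158660.
Then 2/(1+√(1−ρ_J²)) = 2/(1+0.0158660); ω* = 2/1.0158660 = 1.9687636.
and ρ(B_{ω*}) = 1.9687636 − 1 = 0.9687636.
m ≥ 10·ln10 / (−ln 0.9687636) = 725.575; smallest integer m = 726.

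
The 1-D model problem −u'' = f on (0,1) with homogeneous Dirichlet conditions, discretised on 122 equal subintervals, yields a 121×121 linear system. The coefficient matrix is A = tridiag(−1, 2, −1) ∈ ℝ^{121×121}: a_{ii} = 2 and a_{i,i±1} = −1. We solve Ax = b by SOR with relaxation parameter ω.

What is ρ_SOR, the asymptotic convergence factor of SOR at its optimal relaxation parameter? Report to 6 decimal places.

B_J for the 121×121 system has eigenvalues cos(kπ/122); ρ_J = cos(π/122) = 0.999668.
√(1−ρ_J²) simplifies to sin(π/122) = 0.0257479.
Young: ω* = 2/(1+√(1−ρ_J²)) = 2/(1+0.0257479) = 2/1.0257479 = 1.949797.
ρ_SOR = ω* − 1 = 1.949797 − 1 = 0.949797.

ρ_SOR = 0.949797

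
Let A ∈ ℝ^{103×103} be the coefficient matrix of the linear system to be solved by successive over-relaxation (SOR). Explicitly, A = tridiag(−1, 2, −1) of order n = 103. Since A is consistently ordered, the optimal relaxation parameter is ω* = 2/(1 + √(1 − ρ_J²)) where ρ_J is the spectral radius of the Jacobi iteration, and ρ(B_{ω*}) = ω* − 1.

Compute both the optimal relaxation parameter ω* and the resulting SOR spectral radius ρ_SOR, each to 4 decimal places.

spectrum of D⁻¹(L+U) = {cos(kπ/104) : 1≤k≤103}; ρ_J = cos(π/104) = 0.9995.
√(1 − cos²(π/104)) = sin(π/104) ≈ 0.03020.
ω* = 2 / (1 + 0.03020) = 2 / 1.03020 ≈ 1.9414.
ρ_SOR = ω* − 1 = 1.9414 − 1 = 0.9414.

ω* = 1.9414, ρ_SOR = 0.9414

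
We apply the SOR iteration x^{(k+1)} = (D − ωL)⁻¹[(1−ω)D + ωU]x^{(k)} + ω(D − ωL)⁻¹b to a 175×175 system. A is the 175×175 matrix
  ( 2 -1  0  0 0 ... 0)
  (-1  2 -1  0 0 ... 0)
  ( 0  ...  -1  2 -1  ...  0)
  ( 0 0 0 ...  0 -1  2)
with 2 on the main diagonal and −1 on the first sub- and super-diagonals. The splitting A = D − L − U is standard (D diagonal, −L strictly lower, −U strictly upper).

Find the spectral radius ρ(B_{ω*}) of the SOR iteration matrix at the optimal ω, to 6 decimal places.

With n=175, ρ(Jacobi) = cos(π/176) = 0.999841.
√(1−ρ_J²) = |sin(π/176)| = 0.0178490
[ω*] 2 ÷ (1 + 0.0178490) = 2 ÷ 1.0178490 = 1.964928.
ρ(B_{ω*}) = ω*−1 = 0.964928

ρ_SOR = 0.964928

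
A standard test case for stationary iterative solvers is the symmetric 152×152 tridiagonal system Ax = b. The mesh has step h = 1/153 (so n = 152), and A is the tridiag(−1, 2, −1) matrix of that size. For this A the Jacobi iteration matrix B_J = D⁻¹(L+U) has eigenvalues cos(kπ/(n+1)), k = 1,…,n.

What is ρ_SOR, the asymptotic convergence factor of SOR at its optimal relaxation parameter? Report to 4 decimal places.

n=152: λ(B_J) = 1 − λ(A)/2 = cos(kπ/153); k=1 gives ρ_J = 0.9998.
√(1−ρ_J²) = |sin(π/153)| = 0.02053
Young: ω* = 2/(1+√(1−ρ_J²)) = 2/(1+0.02053) = 2/1.02053 = 1.9598.
[ρ_SOR] ω* − 1 = 0.9598.

ρ_SOR = 0.9598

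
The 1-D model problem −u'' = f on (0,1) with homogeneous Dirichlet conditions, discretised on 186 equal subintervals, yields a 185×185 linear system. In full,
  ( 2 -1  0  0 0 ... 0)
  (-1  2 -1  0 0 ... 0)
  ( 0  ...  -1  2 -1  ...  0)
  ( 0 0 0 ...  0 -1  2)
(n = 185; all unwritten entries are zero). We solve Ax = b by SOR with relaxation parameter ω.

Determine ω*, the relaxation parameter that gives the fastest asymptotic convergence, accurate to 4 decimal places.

ω* = 1.9668

n=185: λ(B_J) = 1 − λ(A)/2 = cos(kπ/186); k=1 gives ρ_J = 0.9999.
1 − cos²(π/186) = sin²(π/186) ⇒ √(1−ρ_J²) = sin(π/186) = 0.01689.
So ω* = 2/1.01689 = 1.9668 (Young).
and ρ(B_{ω*}) = 1.9668 − 1 = 0.9668.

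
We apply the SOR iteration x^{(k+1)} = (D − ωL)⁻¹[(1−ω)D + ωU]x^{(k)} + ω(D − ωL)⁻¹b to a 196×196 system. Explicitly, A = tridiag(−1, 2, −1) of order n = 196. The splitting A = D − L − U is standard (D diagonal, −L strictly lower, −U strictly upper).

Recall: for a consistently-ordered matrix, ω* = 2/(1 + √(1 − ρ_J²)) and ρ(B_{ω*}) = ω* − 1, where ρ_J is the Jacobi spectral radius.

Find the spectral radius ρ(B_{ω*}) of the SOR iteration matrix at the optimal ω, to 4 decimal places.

ρ_SOR = 0.9686

With n=196, ρ(Jacobi) = cos(π/197) = 0.9999.
√(1−ρ_J²) = |sin(π/197)| = 0.01595
ω* = 2/(1 + 0.01595) = 2/1.01595 = 1.9686.
[ρ_SOR] ω* − 1 = 0.9686.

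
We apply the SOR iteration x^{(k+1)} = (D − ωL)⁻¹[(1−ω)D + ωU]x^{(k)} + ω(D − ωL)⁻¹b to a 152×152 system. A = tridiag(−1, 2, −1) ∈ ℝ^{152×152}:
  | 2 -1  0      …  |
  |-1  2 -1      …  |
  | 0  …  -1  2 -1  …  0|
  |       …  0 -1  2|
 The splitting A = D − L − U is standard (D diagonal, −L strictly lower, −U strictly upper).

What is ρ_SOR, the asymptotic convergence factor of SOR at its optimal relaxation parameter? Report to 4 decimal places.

With n=152, ρ(Jacobi) = cos(π/153) = 0.9998.
1 − cos²(π/153) = sin²(π/153) ⇒ √(1−ρ_J²) = sin(π/153) = 0.02053.
So ω* = 2/1.02053 = 1.9598 (Young).
ρ(B_{ω*}) = ω*−1 = 0.9598

ρ_SOR = 0.9598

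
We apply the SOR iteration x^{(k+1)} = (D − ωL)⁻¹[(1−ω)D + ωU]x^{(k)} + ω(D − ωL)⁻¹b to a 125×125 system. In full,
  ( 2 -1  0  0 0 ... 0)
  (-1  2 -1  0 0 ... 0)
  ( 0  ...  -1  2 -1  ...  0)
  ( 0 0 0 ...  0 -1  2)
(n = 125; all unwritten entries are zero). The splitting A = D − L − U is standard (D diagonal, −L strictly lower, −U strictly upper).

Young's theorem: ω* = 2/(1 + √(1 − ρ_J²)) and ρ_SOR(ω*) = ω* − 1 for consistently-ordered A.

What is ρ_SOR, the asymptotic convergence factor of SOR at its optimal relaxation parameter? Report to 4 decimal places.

ρ_J = max_k |cos(kπ/126)| = cos(π/126) = 0.9997
√(1−ρ_J²) = |sin(π/126)| = 0.02493
ω* = 2 / (1 + 0.02493) = 2 / 1.02493 ≈ 1.9514.
At ω = 1.9514 every |λ(B_ω)| = ω−1, so ρ_SOR = 0.9514.

ρ_SOR = 0.9514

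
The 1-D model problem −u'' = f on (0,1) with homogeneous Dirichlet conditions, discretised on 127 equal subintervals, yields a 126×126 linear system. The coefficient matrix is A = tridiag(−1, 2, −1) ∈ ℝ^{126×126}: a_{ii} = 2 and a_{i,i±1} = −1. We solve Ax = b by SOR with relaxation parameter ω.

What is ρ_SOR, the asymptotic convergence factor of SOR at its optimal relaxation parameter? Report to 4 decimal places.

With n=126, ρ(Jacobi) = cos(π/127) = 0.9997.
√(1−ρ_J²) simplifies to sin(π/127) = 0.02473.
ω* = 2/(1+0.02473) = 1.9517
ρ(B_{ω*}) = ω*−1 = 0.9517

ρ_SOR = 0.9517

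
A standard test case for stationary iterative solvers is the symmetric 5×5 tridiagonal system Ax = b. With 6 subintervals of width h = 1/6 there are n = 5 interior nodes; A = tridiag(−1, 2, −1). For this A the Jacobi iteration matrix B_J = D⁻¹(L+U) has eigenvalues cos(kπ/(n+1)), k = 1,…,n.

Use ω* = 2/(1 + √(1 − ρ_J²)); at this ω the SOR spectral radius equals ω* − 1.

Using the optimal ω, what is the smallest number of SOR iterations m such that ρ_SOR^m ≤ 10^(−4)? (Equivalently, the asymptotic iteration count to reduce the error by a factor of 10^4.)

spectrum of D⁻¹(L+U) = {cos(kπ/6) : 1≤k≤5}; ρ_J = cos(π/6) = 0.8660254.
root = sin(π/6) = 0.5000000  (since 1−cos² = sin²).
So ω* = 2/1.5000000 = 1.3333333 (Young).
ρ(B_{ω*}) = ω*−1 = 0.3333333
4·ln10 = 9.21034; −ln(0.3333333) = 1.09861; m = ⌈9.21034/1.09861⌉ = ⌈8.384⌉ = 9.

m = 9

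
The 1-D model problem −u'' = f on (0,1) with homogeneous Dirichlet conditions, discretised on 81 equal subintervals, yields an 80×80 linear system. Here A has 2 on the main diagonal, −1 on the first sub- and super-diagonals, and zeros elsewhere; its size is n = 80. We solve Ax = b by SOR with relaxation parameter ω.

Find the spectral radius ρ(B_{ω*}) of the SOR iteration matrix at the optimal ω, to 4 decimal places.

ρ_SOR = 0.9253

B_J for the 80×80 system has eigenvalues cos(kπ/81); ρ_J = cos(π/81) = 0.9992.
root = sin(π/81) = 0.03878  (since 1−cos² = sin²).
So ω* = 2/1.03878 = 1.9253 (Young).
[ρ_SOR] ω* − 1 = 0.9253.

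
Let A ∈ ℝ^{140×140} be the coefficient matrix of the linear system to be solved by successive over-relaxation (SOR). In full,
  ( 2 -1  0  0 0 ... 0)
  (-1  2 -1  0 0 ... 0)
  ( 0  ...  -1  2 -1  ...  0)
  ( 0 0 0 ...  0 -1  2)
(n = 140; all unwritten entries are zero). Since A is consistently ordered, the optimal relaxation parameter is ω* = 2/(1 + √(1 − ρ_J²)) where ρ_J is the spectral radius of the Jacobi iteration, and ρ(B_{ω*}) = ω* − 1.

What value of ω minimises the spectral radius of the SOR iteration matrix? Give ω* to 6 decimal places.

n=140: λ(B_J) = 1 − λ(A)/2 = cos(kπ/141); k=1 gives ρ_J = 0.999752.
√(1 − cos²(π/141)) = sin(π/141) ≈ 0.0222790.
Then 2/(1+√(1−ρ_J²)) = 2/(1+0.0222790); ω* = 2/1.0222790 = 1.956413.
Hence ρ(B_{ω*}) = 1.956413 − 1 = 0.956413.

ω* = 1.956413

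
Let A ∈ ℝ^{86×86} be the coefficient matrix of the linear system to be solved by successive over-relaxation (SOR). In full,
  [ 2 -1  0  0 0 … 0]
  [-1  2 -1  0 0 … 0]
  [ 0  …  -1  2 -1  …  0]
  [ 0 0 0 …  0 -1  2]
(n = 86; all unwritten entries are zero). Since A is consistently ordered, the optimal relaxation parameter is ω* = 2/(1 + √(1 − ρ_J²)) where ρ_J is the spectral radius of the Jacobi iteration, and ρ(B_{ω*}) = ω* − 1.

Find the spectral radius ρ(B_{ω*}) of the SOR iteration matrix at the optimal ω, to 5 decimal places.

[ρ_J] n=86: ρ(B_J) = cos(π/(n+1)) = cos(π/87) = 0.99935.
√(1−ρ_J²) simplifies to sin(π/87) = 0.036102.
So ω* = 2/1.036102 = 1.93031 (Young).
[ρ_SOR] ω* − 1 = 0.93031.

ρ_SOR = 0.93031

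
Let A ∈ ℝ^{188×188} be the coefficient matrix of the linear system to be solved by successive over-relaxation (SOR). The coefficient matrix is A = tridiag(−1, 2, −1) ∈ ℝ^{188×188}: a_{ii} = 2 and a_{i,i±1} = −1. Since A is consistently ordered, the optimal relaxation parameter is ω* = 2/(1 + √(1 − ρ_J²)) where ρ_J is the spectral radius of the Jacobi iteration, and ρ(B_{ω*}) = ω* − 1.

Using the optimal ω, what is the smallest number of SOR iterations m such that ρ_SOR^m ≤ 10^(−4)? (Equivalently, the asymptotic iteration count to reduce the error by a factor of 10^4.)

spectrum of D⁻¹(L+U) = {cos(kπ/189) : 1≤k≤188}; ρ_J = cos(π/189) = 0.9998619.
√(1 − cos²(π/189)) = sin(π/189) ≈ 0.0166214.
Then 2/(1+√(1−ρ_J²)) = 2/(1+0.0166214); ω* = 2/1.0166214 = 1.9673007.
ρ_SOR = ω* − 1 ≈ 0.9673007.
For 4 digits: m = 4·ln10 / (−ln 0.9673007) = 9.21034/0.0332459 = 277.037; round up → m = 278.

m = 278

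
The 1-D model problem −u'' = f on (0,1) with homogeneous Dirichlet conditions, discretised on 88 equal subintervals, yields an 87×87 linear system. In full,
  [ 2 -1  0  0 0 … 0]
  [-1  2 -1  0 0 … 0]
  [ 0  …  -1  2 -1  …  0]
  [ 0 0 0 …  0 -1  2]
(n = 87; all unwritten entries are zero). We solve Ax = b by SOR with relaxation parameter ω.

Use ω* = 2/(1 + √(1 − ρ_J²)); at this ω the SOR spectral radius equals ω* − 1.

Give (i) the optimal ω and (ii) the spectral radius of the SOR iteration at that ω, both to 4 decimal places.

ω* = 1.9311, ρ_SOR = 0.9311

With n=87, ρ(Jacobi) = cos(π/88) = 0.9994.
√(1−ρ_J²) simplifies to sin(π/88) = 0.03569.
[ω*] 2 ÷ (1 + 0.03569) = 2 ÷ 1.03569 = 1.9311.
[ρ_SOR] ω* − 1 = 0.9311.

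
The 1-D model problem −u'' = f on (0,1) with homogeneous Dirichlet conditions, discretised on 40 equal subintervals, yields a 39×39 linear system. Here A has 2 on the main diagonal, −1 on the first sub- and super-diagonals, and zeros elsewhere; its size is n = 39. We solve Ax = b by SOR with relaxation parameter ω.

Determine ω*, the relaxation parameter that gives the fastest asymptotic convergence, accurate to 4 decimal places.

ω* = 1.8545

½·tridiag(1,0,1) at n=39: λ_k = cos(kπ/40); max |λ| at k=1 ⇒ ρ_J = cos(π/40) ≈ 0.9969.
root = sin(π/40) = 0.07846  (since 1−cos² = sin²).
ω* = 2/(1+0.07846) = 1.8545
and ρ(B_{ω*}) = 1.8545 − 1 = 0.8545.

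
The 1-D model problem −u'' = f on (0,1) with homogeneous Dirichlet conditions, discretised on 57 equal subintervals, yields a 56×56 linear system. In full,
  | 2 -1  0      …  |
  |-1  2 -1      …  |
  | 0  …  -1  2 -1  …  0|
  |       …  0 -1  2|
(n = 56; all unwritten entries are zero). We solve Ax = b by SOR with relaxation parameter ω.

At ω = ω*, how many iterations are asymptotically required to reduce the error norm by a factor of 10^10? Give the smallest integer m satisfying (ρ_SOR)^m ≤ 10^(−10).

m = 209

ρ_J = max_k |cos(kπ/57)| = cos(π/57) = 0.9984815
root = sin(π/57) = 0.0550878  (since 1−cos² = sin²).
So ω* = 2/1.0550878 = 1.8955768 (Young).
ρ_SOR = ω* − 1 = 1.8955768 − 1 = 0.8955768.
(0.8955768)^m ≤ 10^{−10}  ⇒  m·ln(0.8955768) ≤ −10·ln10  ⇒  m ≥ 208.782  ⇒  m = 209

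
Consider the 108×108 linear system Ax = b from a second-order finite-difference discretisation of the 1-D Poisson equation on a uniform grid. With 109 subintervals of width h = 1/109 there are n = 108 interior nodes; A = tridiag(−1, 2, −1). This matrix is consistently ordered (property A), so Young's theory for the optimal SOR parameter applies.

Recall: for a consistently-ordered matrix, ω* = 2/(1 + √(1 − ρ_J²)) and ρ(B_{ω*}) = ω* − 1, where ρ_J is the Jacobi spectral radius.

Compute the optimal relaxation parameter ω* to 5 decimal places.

½·tridiag(1,0,1) at n=108: λ_k = cos(kπ/109); max |λ| at k=1 ⇒ ρ_J = cos(π/109) ≈ 0.99958.
√(1−ρ_J²) = |sin(π/109)| = 0.028818
ω* = 2 / (1 + 0.028818) = 2 / 1.028818 ≈ 1.94398.
ρ_SOR = ω* − 1 = 1.94398 − 1 = 0.94398.

ω* = 1.94398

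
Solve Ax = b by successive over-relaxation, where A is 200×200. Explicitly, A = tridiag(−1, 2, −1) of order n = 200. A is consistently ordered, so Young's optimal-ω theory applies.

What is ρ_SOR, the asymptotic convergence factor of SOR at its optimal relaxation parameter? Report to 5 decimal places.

ρ_SOR = 0.96922

[ρ_J] n=200: ρ(B_J) = cos(π/(n+1)) = cos(π/201) = 0.99988.
1 − cos²(π/201) = sin²(π/201) ⇒ √(1−ρ_J²) = sin(π/201) = 0.015629.
Young: ω* = 2/(1+√(1−ρ_J²)) = 2/(1+0.015629) = 2/1.015629 = 1.96922.
[ρ_SOR] ω* − 1 = 0.96922.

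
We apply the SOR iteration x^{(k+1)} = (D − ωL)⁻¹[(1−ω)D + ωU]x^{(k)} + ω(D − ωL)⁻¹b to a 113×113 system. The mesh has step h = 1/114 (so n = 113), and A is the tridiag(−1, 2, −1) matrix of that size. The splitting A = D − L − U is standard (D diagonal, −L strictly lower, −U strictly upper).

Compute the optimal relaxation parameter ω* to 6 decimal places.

ω* = 1.946369

ρ_J = max_k |cos(kπ/114)| = cos(π/114) = 0.999620
1 − cos²(π/114) = sin²(π/114) ⇒ √(1−ρ_J²) = sin(π/114) = 0.0275543.
Then 2/(1+√(1−ρ_J²)) = 2/(1+0.0275543); ω* = 2/1.0275543 = 1.946369.
ρ_SOR = ω* − 1 = 1.946369 − 1 = 0.946369.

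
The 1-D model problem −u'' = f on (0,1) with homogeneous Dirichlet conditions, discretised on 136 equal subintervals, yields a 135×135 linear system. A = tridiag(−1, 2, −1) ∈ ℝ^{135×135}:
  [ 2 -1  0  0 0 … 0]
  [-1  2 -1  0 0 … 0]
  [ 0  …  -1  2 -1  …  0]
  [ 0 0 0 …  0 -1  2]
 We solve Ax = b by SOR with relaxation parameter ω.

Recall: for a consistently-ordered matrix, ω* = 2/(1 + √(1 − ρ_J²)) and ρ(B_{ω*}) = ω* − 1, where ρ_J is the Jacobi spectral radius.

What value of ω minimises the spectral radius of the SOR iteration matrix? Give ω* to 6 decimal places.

ω* = 1.954847

n=135: λ(B_J) = 1 − λ(A)/2 = cos(kπ/136); k=1 gives ρ_J = 0.999733.
√(1−ρ_J²) simplifies to sin(π/136) = 0.0230979.
Young: ω* = 2/(1+√(1−ρ_J²)) = 2/(1+0.0230979) = 2/1.0230979 = 1.954847.
At ω = 1.954847 every |λ(B_ω)| = ω−1, so ρ_SOR = 0.954847.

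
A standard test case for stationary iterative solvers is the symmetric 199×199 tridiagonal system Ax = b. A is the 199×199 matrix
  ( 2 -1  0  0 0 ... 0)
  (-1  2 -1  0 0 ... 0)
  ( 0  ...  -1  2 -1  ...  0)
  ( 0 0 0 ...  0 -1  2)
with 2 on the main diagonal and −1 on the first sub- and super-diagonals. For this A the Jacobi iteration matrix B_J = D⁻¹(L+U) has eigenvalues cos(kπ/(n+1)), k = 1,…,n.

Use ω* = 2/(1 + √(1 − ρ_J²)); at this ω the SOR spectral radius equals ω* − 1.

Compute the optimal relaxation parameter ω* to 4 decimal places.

½·tridiag(1,0,1) at n=199: λ_k = cos(kπ/200); max |λ| at k=1 ⇒ ρ_J = cos(π/200) ≈ 0.9999.
root = sin(π/200) = 0.01571  (since 1−cos² = sin²).
ω* = 2 / (1 + 0.01571) = 2 / 1.01571 ≈ 1.9691.
and ρ(B_{ω*}) = 1.9691 − 1 = 0.9691.

ω* = 1.9691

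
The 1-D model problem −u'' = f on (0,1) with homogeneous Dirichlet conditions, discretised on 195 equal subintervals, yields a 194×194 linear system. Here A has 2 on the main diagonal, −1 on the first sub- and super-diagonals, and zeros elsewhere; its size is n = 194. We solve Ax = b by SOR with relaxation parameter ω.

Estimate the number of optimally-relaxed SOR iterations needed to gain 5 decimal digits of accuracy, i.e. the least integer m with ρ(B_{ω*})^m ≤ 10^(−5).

m = 358

B_J for the 194×194 system has eigenvalues cos(kπ/195); ρ_J = cos(π/195) = 0.9998702.
√(1 − cos²(π/195)) = sin(π/195) ≈ 0.0161100.
So ω* = 2/1.0161100 = 1.9682908 (Young).
Hence ρ(B_{ω*}) = 1.9682908 − 1 = 0.9682908.
5·ln10 = 11.5129; −ln(0.9682908) = 0.0322228; m = ⌈11.5129/0.0322228⌉ = ⌈357.290⌉ = 358.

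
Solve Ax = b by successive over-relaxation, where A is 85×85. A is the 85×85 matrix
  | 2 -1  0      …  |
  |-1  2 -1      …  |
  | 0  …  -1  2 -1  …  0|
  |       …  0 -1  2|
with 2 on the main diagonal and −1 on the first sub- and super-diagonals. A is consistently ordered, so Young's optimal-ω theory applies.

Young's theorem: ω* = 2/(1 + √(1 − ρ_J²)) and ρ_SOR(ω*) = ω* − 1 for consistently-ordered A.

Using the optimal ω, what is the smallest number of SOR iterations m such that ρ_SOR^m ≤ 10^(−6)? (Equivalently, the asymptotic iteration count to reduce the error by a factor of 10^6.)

m = 190

n=85: λ(B_J) = 1 − λ(A)/2 = cos(kπ/86); k=1 gives ρ_J = 0.9993328.
1 − cos²(π/86) = sin²(π/86) ⇒ √(1−ρ_J²) = sin(π/86) = 0.0365220.
ω* = 2/(1 + 0.0365220) = 2/1.0365220 = 1.9295297.
ρ(B_{ω*}) = ω*−1 = 0.9295297
(0.9295297)^m ≤ 10^{−6}  ⇒  m·ln(0.9295297) ≤ −6·ln10  ⇒  m ≥ 189.055  ⇒  m = 190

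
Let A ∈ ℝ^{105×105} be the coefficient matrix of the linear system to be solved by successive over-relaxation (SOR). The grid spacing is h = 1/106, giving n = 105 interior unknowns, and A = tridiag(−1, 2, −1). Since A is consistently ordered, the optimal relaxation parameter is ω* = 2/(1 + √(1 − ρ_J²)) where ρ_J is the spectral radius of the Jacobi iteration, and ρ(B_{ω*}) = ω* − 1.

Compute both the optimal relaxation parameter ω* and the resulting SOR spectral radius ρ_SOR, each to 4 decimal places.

½·tridiag(1,0,1) at n=105: λ_k = cos(kπ/106); max |λ| at k=1 ⇒ ρ_J = cos(π/106) ≈ 0.9996.
1 − cos²(π/106) = sin²(π/106) ⇒ √(1−ρ_J²) = sin(π/106) = 0.02963.
ω* = 2/(1 + 0.02963) = 2/1.02963 = 1.9424.
and ρ(B_{ω*}) = 1.9424 − 1 = 0.9424.

ω* = 1.9424, ρ_SOR = 0.9424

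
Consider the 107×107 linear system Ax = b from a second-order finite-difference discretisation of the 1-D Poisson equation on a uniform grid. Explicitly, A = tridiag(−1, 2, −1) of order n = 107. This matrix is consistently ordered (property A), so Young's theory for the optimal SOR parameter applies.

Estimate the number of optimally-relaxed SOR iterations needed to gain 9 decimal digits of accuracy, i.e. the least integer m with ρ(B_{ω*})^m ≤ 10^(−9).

m = 357

[ρ_J] n=107: ρ(B_J) = cos(π/(n+1)) = cos(π/108) = 0.9995770.
root = sin(π/108) = 0.0290847  (since 1−cos² = sin²).
ω* = 2/(1+0.0290847) = 1.9434746
[ρ_SOR] ω* − 1 = 0.9434746.
9·ln10 = 20.7233; −ln(0.9434746) = 0.0581858; m = ⌈20.7233/0.0581858⌉ = ⌈356.157⌉ = 357.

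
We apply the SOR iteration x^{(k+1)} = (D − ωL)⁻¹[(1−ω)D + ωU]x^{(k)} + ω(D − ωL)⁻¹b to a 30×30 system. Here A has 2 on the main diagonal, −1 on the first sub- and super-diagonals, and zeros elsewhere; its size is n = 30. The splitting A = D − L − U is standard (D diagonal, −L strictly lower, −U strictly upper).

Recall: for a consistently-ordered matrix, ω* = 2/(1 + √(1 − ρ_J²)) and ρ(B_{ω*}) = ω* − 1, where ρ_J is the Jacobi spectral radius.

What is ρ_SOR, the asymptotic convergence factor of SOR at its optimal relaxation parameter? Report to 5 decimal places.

ρ_J = max_k |cos(kπ/31)| = cos(π/31) = 0.99487
√(1−ρ_J²) simplifies to sin(π/31) = 0.101168.
ω* = 2 / (1 + 0.101168) = 2 / 1.101168 ≈ 1.81625.
ρ_SOR = ω* − 1 ≈ 0.81625.

ρ_SOR = 0.81625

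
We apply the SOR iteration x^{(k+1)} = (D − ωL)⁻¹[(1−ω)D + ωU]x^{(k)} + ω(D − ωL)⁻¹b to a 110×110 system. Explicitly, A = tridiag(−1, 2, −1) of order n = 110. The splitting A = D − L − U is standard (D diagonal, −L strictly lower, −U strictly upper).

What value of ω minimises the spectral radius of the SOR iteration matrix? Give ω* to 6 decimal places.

[ρ_J] n=110: ρ(B_J) = cos(π/(n+1)) = cos(π/111) = 0.999600.
root = sin(π/111) = 0.0282989  (since 1−cos² = sin²).
So ω* = 2/1.0282989 = 1.944960 (Young).
ρ_SOR = ω* − 1 = 1.944960 − 1 = 0.944960.

ω* = 1.944960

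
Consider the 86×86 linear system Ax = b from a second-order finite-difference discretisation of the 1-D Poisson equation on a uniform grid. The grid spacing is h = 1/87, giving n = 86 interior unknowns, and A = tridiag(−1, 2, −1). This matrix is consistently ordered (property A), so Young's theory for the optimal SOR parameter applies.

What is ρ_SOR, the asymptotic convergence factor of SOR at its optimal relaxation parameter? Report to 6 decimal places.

n=86: λ(B_J) = 1 − λ(A)/2 = cos(kπ/87); k=1 gives ρ_J = 0.999348.
root = sin(π/87) = 0.0361024  (since 1−cos² = sin²).
ω* = 2 / (1 + 0.0361024) = 2 / 1.0361024 ≈ 1.930311.
and ρ(B_{ω*}) = 1.930311 − 1 = 0.930311.

ρ_SOR = 0.930311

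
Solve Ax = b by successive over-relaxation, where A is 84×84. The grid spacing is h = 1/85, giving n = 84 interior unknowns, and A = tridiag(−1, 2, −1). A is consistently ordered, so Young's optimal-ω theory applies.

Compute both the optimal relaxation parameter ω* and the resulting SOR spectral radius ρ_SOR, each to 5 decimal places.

ω* = 1.92873, ρ_SOR = 0.92873

ρ_J = max_k |cos(kπ/85)| = cos(π/85) = 0.99932
root = sin(π/85) = 0.036951  (since 1−cos² = sin²).
ω* = 2/(1+0.036951) = 1.92873
ρ(B_{ω*}) = ω*−1 = 0.92873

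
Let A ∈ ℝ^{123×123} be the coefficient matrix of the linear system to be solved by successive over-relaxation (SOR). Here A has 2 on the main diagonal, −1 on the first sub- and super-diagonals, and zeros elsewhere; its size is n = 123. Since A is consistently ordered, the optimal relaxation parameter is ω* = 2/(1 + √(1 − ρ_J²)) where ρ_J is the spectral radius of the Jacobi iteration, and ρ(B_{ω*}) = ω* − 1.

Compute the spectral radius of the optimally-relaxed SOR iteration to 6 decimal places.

spectrum of D⁻¹(L+U) = {cos(kπ/124) : 1≤k≤123}; ρ_J = cos(π/124) = 0.999679.
√(1−ρ_J²) simplifies to sin(π/124) = 0.0253327.
ω* = 2/(1+0.0253327) = 1.950586
ρ(B_{ω*}) = ω*−1 = 0.950586

ρ_SOR = 0.950586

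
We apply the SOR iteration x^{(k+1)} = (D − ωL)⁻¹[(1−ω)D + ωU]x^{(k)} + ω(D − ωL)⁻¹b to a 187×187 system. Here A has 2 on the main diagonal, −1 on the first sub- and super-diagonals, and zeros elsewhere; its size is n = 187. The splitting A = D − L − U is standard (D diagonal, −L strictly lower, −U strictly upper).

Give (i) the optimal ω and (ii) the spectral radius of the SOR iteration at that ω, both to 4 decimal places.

½·tridiag(1,0,1) at n=187: λ_k = cos(kπ/188); max |λ| at k=1 ⇒ ρ_J = cos(π/188) ≈ 0.9999.
√(1 − cos²(π/188)) = sin(π/188) ≈ 0.01671.
[ω*] 2 ÷ (1 + 0.01671) = 2 ÷ 1.01671 = 1.9671.
and ρ(B_{ω*}) = 1.9671 − 1 = 0.9671.

ω* = 1.9671, ρ_SOR = 0.9671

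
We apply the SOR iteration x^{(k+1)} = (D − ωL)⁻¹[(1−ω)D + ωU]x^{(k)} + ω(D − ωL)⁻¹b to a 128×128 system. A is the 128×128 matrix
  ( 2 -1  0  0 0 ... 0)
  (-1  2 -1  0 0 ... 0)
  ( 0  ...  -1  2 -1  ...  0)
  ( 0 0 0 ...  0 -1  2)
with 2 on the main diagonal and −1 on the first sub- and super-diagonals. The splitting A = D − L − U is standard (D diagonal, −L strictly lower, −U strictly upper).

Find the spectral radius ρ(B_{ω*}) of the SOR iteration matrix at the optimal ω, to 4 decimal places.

spectrum of D⁻¹(L+U) = {cos(kπ/129) : 1≤k≤128}; ρ_J = cos(π/129) = 0.9997.
√(1−ρ_J²) = |sin(π/129)| = 0.02435
ω* = 2/(1 + 0.02435) = 2/1.02435 = 1.9525.
and ρ(B_{ω*}) = 1.9525 − 1 = 0.9525.

ρ_SOR = 0.9525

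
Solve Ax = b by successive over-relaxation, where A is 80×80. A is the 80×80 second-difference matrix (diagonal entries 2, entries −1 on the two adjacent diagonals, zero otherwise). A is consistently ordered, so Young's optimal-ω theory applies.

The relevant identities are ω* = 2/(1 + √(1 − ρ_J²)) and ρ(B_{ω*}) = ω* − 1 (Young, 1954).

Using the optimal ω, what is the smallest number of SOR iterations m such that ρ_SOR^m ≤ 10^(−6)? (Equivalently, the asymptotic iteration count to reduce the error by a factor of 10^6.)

m = 179

With n=80, ρ(Jacobi) = cos(π/81) = 0.9992480.
√(1−ρ_J²) = |sin(π/81)| = 0.0387754
So ω* = 2/1.0387754 = 1.9253440 (Young).
and ρ(B_{ω*}) = 1.9253440 − 1 = 0.9253440.
m ≥ 6·ln10 / (−ln 0.9253440) = 178.058; smallest integer m = 179.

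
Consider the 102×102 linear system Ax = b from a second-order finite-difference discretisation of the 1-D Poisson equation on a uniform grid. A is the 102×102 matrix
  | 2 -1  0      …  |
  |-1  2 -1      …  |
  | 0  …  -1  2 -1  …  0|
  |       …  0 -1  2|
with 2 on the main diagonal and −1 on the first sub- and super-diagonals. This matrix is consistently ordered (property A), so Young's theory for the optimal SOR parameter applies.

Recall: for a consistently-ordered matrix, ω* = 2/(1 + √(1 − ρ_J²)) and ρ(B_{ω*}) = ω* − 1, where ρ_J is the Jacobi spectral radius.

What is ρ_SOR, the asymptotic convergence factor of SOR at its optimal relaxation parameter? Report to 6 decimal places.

ρ_SOR = 0.940813

spectrum of D⁻¹(L+U) = {cos(kπ/103) : 1≤k≤102}; ρ_J = cos(π/103) = 0.999535.
1 − cos²(π/103) = sin²(π/103) ⇒ √(1−ρ_J²) = sin(π/103) = 0.0304962.
[ω*] 2 ÷ (1 + 0.0304962) = 2 ÷ 1.0304962 = 1.940813.
and ρ(B_{ω*}) = 1.940813 − 1 = 0.940813.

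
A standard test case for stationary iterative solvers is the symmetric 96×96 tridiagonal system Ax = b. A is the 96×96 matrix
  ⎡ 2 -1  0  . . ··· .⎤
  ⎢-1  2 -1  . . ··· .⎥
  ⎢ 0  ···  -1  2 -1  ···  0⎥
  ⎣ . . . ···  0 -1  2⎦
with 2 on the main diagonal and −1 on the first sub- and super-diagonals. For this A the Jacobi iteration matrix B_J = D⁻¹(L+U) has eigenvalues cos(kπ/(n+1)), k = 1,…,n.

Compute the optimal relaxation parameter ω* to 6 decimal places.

With n=96, ρ(Jacobi) = cos(π/97) = 0.999476.
root = sin(π/97) = 0.0323819  (since 1−cos² = sin²).
Then 2/(1+√(1−ρ_J²)) = 2/(1+0.0323819); ω* = 2/1.0323819 = 1.937268.
ρ_SOR = ω* − 1 ≈ 0.937268.

ω* = 1.937268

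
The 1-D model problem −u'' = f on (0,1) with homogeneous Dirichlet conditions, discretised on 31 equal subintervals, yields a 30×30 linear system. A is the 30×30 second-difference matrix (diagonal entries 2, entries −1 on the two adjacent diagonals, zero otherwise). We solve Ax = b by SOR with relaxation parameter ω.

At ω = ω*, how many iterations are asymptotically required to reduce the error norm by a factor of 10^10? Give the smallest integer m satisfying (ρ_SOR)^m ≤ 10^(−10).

[ρ_J] n=30: ρ(B_J) = cos(π/(n+1)) = cos(π/31) = 0.9948693.
root = sin(π/31) = 0.1011683  (since 1−cos² = sin²).
ω* = 2/(1 + 0.1011683) = 2/1.1011683 = 1.8162528.
Hence ρ(B_{ω*}) = 1.8162528 − 1 = 0.8162528.
m ≥ 10·ln10 / (−ln 0.8162528) = 113.411; smallest integer m = 114.

m = 114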